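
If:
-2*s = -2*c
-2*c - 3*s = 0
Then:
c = 0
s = 0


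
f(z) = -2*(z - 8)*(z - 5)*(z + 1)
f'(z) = -2*(z - 8)*(z - 5) - 2*(z - 8)*(z + 1) - 2*(z - 5)*(z + 1) = -6*z^2 + 48*z - 54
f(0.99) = -111.88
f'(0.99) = -12.36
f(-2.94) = 337.03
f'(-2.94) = -246.98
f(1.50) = -113.75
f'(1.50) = 4.50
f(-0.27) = -63.63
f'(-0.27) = -67.40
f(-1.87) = 117.98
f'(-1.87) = -164.74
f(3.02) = -79.28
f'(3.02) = 36.24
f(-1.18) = 20.42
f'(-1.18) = -118.99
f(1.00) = -112.00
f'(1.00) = -12.00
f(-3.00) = 352.00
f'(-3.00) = -252.00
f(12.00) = -728.00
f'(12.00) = -342.00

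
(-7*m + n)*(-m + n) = 7*m^2 - 8*m*n + n^2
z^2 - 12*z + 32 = (z - 8)*(z - 4)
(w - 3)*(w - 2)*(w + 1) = w^3 - 4*w^2 + w + 6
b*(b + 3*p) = b^2 + 3*b*p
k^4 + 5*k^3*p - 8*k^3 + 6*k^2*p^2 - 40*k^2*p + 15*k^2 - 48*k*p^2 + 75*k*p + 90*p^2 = (k - 5)*(k - 3)*(k + 2*p)*(k + 3*p)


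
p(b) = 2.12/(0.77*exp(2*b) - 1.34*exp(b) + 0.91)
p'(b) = 2.12*(-1.54*exp(2*b) + 1.34*exp(b))/(0.77*exp(2*b) - 1.34*exp(b) + 0.91)^2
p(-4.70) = 2.36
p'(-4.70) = 0.03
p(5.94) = 0.00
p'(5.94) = -0.00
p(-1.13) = 3.80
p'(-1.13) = 1.86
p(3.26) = 0.00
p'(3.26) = -0.01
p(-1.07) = 3.92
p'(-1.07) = 2.02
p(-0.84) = 4.46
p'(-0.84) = 2.74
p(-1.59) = 3.17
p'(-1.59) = 0.99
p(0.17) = 5.25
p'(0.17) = -7.49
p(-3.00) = 2.51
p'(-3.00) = 0.19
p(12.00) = 0.00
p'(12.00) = 0.00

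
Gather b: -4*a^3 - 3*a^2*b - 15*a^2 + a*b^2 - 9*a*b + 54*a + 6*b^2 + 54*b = -4*a^3 - 15*a^2 + 54*a + b^2*(a + 6) + b*(-3*a^2 - 9*a + 54)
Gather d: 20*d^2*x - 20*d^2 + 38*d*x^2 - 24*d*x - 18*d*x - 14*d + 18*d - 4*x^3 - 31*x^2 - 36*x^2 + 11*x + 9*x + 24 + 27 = d^2*(20*x - 20) + d*(38*x^2 - 42*x + 4) - 4*x^3 - 67*x^2 + 20*x + 51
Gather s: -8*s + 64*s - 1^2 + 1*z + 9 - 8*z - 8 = 56*s - 7*z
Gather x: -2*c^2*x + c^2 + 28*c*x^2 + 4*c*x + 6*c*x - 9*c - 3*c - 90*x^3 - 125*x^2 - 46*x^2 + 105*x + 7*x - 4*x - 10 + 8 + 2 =c^2 - 12*c - 90*x^3 + x^2*(28*c - 171) + x*(-2*c^2 + 10*c + 108)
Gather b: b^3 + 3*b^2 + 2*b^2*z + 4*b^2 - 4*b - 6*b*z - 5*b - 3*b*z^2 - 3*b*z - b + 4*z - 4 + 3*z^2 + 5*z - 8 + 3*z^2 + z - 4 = b^3 + b^2*(2*z + 7) + b*(-3*z^2 - 9*z - 10) + 6*z^2 + 10*z - 16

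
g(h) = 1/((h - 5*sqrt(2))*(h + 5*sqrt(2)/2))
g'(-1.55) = 0.02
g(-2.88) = -0.15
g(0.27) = -0.04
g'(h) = -1/((h - 5*sqrt(2))*(h + 5*sqrt(2)/2)^2) - 1/((h - 5*sqrt(2))^2*(h + 5*sqrt(2)/2))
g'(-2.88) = 0.22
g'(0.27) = 0.00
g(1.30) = -0.04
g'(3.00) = 0.00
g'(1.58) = 0.00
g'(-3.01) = 0.34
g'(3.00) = 0.00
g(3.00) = -0.04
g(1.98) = -0.04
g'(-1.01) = 0.01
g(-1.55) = -0.06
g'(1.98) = 0.00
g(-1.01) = -0.05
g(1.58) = -0.04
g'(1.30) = 0.00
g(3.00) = -0.04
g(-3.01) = -0.19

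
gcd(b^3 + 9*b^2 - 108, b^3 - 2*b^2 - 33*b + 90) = b^2 + 3*b - 18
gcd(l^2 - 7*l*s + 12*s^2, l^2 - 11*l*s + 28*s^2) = -l + 4*s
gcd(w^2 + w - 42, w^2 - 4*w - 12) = w - 6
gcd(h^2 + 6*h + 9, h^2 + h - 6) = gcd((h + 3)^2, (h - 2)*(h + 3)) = h + 3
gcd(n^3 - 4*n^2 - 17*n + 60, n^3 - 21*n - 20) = n^2 - n - 20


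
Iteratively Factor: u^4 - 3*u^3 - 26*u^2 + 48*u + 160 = (u - 5)*(u^3 + 2*u^2 - 16*u - 32) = (u - 5)*(u + 2)*(u^2 - 16) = (u - 5)*(u + 2)*(u + 4)*(u - 4)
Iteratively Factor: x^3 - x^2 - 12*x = (x + 3)*(x^2 - 4*x) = (x - 4)*(x + 3)*(x)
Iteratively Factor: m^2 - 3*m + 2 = (m - 2)*(m - 1)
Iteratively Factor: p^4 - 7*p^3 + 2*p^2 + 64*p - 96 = (p - 2)*(p^3 - 5*p^2 - 8*p + 48) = (p - 4)*(p - 2)*(p^2 - p - 12) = (p - 4)^2*(p - 2)*(p + 3)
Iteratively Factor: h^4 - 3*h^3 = (h - 3)*(h^3) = h*(h - 3)*(h^2) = h^2*(h - 3)*(h)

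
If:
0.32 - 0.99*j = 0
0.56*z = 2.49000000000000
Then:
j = 0.32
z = 4.45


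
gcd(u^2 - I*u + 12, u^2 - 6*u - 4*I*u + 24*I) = u - 4*I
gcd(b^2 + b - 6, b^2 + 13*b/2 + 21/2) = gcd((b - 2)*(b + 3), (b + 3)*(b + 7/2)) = b + 3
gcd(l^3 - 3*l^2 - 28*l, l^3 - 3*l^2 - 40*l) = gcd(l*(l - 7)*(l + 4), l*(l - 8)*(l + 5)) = l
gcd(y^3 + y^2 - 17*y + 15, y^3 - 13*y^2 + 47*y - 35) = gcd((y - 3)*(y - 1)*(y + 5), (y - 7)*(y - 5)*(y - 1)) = y - 1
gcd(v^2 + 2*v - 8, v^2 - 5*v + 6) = v - 2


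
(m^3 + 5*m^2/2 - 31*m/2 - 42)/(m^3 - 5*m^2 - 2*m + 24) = (m^2 + 13*m/2 + 21/2)/(m^2 - m - 6)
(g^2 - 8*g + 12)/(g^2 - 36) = (g - 2)/(g + 6)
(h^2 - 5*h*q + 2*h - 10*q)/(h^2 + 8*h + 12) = (h - 5*q)/(h + 6)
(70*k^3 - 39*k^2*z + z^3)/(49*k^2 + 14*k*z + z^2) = (10*k^2 - 7*k*z + z^2)/(7*k + z)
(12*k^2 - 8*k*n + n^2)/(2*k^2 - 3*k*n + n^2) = (6*k - n)/(k - n)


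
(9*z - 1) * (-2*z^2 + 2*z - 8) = -18*z^3 + 20*z^2 - 74*z + 8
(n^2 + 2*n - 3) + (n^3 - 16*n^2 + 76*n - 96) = n^3 - 15*n^2 + 78*n - 99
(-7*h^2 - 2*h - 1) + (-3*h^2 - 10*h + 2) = -10*h^2 - 12*h + 1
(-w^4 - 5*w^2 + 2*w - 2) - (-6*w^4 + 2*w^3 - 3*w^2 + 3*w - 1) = 5*w^4 - 2*w^3 - 2*w^2 - w - 1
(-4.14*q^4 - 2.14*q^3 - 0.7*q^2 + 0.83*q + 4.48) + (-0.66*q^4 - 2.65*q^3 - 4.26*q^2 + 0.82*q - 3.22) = -4.8*q^4 - 4.79*q^3 - 4.96*q^2 + 1.65*q + 1.26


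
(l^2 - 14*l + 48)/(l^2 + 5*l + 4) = (l^2 - 14*l + 48)/(l^2 + 5*l + 4)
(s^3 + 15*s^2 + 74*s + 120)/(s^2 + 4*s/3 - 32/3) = 3*(s^2 + 11*s + 30)/(3*s - 8)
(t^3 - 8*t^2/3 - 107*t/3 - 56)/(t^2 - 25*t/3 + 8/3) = (3*t^2 + 16*t + 21)/(3*t - 1)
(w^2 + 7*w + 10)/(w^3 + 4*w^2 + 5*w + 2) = (w + 5)/(w^2 + 2*w + 1)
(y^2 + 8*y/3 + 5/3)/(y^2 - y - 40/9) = 3*(y + 1)/(3*y - 8)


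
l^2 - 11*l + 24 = (l - 8)*(l - 3)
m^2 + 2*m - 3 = (m - 1)*(m + 3)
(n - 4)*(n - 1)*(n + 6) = n^3 + n^2 - 26*n + 24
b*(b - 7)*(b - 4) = b^3 - 11*b^2 + 28*b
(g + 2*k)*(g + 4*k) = g^2 + 6*g*k + 8*k^2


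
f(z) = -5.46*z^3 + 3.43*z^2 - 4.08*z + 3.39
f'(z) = -16.38*z^2 + 6.86*z - 4.08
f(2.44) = -65.46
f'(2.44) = -84.86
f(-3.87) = 387.02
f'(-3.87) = -275.95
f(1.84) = -26.52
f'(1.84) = -46.91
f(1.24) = -6.81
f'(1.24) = -20.76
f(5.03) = -625.21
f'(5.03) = -384.00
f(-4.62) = 633.87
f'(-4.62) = -385.39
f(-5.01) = 796.53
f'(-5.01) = -449.59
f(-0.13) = 3.99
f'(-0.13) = -5.25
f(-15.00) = 19263.84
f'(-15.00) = -3792.48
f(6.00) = -1076.97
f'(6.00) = -552.60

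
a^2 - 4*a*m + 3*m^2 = (a - 3*m)*(a - m)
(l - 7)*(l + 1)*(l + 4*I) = l^3 - 6*l^2 + 4*I*l^2 - 7*l - 24*I*l - 28*I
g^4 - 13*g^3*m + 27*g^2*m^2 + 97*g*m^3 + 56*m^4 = (g - 8*m)*(g - 7*m)*(g + m)^2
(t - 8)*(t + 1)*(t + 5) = t^3 - 2*t^2 - 43*t - 40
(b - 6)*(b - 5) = b^2 - 11*b + 30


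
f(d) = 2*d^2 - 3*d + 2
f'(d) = 4*d - 3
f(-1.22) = 8.64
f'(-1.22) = -7.88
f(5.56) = 47.15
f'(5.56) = 19.24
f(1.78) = 3.00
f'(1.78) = 4.12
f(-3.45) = 36.16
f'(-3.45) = -16.80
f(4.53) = 29.45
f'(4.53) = 15.12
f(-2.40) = 20.72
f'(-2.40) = -12.60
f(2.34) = 5.93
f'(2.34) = 6.36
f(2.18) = 4.96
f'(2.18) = 5.72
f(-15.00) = 497.00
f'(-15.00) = -63.00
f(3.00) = 11.00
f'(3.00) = 9.00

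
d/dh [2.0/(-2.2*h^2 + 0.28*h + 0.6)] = (8.8*h - 0.56)/(-2.2*h^2 + 0.28*h + 0.6)^2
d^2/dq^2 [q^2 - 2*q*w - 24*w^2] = 2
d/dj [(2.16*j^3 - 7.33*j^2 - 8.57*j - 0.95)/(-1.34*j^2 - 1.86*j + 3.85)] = (-2.8944*j^4 - 8.0352*j^3 + 27.098*j^2 - 58.987*j - 34.7615)/(1.7956*j^4 + 4.9848*j^3 - 6.8584*j^2 - 14.322*j + 14.8225)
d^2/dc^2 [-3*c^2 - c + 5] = -6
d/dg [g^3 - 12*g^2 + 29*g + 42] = 3*g^2 - 24*g + 29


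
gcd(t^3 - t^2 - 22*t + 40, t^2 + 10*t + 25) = t + 5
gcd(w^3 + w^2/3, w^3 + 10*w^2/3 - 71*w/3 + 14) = 1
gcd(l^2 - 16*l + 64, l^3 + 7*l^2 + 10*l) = 1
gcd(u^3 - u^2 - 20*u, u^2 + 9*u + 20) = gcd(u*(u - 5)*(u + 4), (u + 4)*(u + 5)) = u + 4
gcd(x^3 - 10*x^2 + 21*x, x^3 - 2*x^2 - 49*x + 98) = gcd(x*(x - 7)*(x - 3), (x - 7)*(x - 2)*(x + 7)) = x - 7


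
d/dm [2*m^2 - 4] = 4*m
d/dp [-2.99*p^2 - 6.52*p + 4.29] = -5.98*p - 6.52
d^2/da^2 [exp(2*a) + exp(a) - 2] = (4*exp(a) + 1)*exp(a)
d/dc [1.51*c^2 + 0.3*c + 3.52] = 3.02*c + 0.3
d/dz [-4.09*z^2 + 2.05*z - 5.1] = 2.05 - 8.18*z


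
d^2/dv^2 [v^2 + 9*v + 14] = 2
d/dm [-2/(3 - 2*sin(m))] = -4*cos(m)/(2*sin(m) - 3)^2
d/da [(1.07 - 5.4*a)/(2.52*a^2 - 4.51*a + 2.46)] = (13.608*a^2 - 5.3928*a - 8.4583)/(6.3504*a^4 - 22.7304*a^3 + 32.7385*a^2 - 22.1892*a + 6.0516)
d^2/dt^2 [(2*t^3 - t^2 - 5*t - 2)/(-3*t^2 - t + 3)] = 22*(2*t^3 + 9*t^2 + 9*t + 4)/(27*t^6 + 27*t^5 - 72*t^4 - 53*t^3 + 72*t^2 + 27*t - 27)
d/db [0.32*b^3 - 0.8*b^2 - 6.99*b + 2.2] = 0.96*b^2 - 1.6*b - 6.99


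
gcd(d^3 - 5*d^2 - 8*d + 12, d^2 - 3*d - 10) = d + 2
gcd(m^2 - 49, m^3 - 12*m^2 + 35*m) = m - 7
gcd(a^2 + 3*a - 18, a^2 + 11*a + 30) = a + 6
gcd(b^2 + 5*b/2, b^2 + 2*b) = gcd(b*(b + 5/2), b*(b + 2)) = b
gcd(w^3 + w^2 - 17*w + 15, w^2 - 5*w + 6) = w - 3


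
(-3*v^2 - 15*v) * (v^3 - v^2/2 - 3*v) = -3*v^5 - 27*v^4/2 + 33*v^3/2 + 45*v^2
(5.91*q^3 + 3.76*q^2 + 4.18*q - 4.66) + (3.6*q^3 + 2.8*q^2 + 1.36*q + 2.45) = 9.51*q^3 + 6.56*q^2 + 5.54*q - 2.21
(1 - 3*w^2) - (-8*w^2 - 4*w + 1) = 5*w^2 + 4*w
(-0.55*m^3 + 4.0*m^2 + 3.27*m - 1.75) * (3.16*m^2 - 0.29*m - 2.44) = -1.738*m^5 + 12.7995*m^4 + 10.5152*m^3 - 16.2383*m^2 - 7.4713*m + 4.27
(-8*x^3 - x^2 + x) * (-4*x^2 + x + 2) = 32*x^5 - 4*x^4 - 21*x^3 - x^2 + 2*x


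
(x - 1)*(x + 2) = x^2 + x - 2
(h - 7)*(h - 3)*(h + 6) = h^3 - 4*h^2 - 39*h + 126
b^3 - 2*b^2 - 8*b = b*(b - 4)*(b + 2)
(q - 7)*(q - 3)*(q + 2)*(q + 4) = q^4 - 4*q^3 - 31*q^2 + 46*q + 168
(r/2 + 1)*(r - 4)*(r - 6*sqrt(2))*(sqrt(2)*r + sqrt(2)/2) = sqrt(2)*r^4/2 - 6*r^3 - 3*sqrt(2)*r^3/4 - 9*sqrt(2)*r^2/2 + 9*r^2 - 2*sqrt(2)*r + 54*r + 24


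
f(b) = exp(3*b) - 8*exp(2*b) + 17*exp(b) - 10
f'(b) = 3*exp(3*b) - 16*exp(2*b) + 17*exp(b)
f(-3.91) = -9.66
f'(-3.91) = 0.33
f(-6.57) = -9.98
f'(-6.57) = 0.02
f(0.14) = 0.49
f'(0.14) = 2.95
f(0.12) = 0.43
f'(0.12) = 3.13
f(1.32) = -6.01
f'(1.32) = -3.20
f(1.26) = -5.68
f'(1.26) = -7.48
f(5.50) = 14175876.06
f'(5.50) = 42998331.78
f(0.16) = 0.55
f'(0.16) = 2.76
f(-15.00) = -10.00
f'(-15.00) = 0.00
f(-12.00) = -10.00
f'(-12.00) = 0.00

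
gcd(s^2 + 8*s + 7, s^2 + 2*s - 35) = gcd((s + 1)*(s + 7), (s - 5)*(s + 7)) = s + 7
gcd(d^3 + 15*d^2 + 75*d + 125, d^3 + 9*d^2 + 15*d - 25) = d^2 + 10*d + 25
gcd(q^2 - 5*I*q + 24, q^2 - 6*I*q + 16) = q - 8*I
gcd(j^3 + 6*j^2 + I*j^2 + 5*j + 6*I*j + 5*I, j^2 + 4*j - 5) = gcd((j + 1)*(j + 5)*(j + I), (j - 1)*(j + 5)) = j + 5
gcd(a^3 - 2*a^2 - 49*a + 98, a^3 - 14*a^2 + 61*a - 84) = a - 7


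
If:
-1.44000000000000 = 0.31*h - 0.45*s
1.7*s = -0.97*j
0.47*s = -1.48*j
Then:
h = -4.65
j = 0.00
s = 0.00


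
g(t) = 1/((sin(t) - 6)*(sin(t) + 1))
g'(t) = -cos(t)/((sin(t) - 6)*(sin(t) + 1)^2) - cos(t)/((sin(t) - 6)^2*(sin(t) + 1))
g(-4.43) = -0.10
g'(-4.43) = -0.01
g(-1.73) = -11.32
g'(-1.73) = -141.61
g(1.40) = -0.10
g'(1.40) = 0.01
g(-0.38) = -0.25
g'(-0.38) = 0.33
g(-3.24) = -0.15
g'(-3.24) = -0.11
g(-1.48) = -34.70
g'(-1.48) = 763.41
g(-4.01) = -0.11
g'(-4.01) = -0.03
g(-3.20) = -0.16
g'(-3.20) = -0.12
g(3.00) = -0.15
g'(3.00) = -0.10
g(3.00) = -0.15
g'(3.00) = -0.10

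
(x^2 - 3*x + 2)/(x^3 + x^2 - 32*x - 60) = (x^2 - 3*x + 2)/(x^3 + x^2 - 32*x - 60)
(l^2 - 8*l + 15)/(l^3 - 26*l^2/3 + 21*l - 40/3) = 3*(l - 3)/(3*l^2 - 11*l + 8)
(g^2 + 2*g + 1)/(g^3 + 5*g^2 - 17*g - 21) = (g + 1)/(g^2 + 4*g - 21)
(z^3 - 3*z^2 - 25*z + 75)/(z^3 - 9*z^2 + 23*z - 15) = (z + 5)/(z - 1)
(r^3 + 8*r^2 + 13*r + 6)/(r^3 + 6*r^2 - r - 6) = (r + 1)/(r - 1)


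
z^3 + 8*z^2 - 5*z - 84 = (z - 3)*(z + 4)*(z + 7)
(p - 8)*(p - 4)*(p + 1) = p^3 - 11*p^2 + 20*p + 32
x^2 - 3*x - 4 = (x - 4)*(x + 1)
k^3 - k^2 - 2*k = k*(k - 2)*(k + 1)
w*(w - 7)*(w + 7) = w^3 - 49*w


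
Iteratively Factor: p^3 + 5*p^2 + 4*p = (p + 4)*(p^2 + p) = (p + 1)*(p + 4)*(p)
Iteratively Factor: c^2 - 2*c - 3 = (c + 1)*(c - 3)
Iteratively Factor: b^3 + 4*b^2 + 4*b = (b + 2)*(b^2 + 2*b) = b*(b + 2)*(b + 2)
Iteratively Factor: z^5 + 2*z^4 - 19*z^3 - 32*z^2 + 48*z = (z + 4)*(z^4 - 2*z^3 - 11*z^2 + 12*z) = (z - 4)*(z + 4)*(z^3 + 2*z^2 - 3*z) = (z - 4)*(z + 3)*(z + 4)*(z^2 - z) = z*(z - 4)*(z + 3)*(z + 4)*(z - 1)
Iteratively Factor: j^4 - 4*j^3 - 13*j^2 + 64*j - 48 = (j - 3)*(j^3 - j^2 - 16*j + 16) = (j - 4)*(j - 3)*(j^2 + 3*j - 4) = (j - 4)*(j - 3)*(j - 1)*(j + 4)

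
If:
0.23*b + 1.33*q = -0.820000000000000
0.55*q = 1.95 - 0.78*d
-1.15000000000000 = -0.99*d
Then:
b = -14.54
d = 1.16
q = 1.90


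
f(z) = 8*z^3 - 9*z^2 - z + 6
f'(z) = 24*z^2 - 18*z - 1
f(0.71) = 3.62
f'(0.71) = -1.68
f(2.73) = 98.97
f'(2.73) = 128.73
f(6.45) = 1771.82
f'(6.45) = 881.36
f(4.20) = 435.74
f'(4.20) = 346.76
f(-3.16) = -333.15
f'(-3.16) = 295.53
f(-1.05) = -12.13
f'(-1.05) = 44.36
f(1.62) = 14.77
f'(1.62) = 32.83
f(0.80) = 3.54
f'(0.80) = -0.04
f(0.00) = 6.00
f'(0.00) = -1.00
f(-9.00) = -6546.00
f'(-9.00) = 2105.00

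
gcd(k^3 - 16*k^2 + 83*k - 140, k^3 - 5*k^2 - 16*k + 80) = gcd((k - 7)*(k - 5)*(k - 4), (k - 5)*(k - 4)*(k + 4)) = k^2 - 9*k + 20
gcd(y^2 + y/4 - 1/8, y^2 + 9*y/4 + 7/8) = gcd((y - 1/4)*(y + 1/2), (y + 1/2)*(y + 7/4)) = y + 1/2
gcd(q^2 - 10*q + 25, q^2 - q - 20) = q - 5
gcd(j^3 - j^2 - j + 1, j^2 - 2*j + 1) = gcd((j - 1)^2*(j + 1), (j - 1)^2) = j^2 - 2*j + 1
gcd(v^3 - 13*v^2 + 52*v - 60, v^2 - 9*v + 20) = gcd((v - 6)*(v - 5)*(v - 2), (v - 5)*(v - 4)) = v - 5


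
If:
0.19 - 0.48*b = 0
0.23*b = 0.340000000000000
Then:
No Solution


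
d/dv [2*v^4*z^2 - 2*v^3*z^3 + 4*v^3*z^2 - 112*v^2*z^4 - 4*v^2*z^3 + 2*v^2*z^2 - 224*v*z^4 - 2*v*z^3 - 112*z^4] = 2*z^2*(4*v^3 - 3*v^2*z + 6*v^2 - 112*v*z^2 - 4*v*z + 2*v - 112*z^2 - z)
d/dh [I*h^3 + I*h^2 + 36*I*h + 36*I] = I*(3*h^2 + 2*h + 36)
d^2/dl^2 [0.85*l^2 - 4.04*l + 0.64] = 1.70000000000000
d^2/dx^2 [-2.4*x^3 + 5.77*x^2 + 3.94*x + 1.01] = 11.54 - 14.4*x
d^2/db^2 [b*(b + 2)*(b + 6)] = 6*b + 16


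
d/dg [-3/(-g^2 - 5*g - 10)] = 3*(-2*g - 5)/(g^2 + 5*g + 10)^2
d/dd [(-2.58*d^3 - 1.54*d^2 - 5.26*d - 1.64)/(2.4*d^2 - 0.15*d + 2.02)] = (-6.192*d^4 + 0.773999999999999*d^3 - 2.7798*d^2 + 1.6504*d - 10.8712)/(5.76*d^4 - 0.72*d^3 + 9.7185*d^2 - 0.606*d + 4.0804)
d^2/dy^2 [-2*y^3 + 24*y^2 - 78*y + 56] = 48 - 12*y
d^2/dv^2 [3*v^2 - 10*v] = 6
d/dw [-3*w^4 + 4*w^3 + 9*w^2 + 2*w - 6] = -12*w^3 + 12*w^2 + 18*w + 2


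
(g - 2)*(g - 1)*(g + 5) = g^3 + 2*g^2 - 13*g + 10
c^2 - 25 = (c - 5)*(c + 5)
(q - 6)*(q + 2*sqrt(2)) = q^2 - 6*q + 2*sqrt(2)*q - 12*sqrt(2)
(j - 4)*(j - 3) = j^2 - 7*j + 12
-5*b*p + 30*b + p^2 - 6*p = (-5*b + p)*(p - 6)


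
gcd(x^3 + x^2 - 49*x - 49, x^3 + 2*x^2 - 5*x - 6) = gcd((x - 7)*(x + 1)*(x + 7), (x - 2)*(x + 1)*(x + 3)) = x + 1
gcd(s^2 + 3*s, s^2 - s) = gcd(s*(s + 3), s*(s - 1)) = s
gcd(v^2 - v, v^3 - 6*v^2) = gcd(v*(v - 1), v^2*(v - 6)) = v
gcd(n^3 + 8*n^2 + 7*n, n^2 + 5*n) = n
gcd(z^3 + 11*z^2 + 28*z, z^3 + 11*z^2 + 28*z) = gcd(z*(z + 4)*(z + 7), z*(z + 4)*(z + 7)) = z^3 + 11*z^2 + 28*z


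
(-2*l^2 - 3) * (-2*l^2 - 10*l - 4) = 4*l^4 + 20*l^3 + 14*l^2 + 30*l + 12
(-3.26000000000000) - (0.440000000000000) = -3.70000000000000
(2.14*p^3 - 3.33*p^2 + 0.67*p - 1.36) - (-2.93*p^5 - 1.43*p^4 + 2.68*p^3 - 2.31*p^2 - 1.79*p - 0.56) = 2.93*p^5 + 1.43*p^4 - 0.54*p^3 - 1.02*p^2 + 2.46*p - 0.8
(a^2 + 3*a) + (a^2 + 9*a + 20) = 2*a^2 + 12*a + 20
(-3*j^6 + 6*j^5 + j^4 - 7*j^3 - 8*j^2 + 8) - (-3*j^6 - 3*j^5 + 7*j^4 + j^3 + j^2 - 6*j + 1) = 9*j^5 - 6*j^4 - 8*j^3 - 9*j^2 + 6*j + 7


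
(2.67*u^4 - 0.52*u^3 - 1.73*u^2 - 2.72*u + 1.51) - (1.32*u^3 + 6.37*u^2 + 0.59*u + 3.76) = 2.67*u^4 - 1.84*u^3 - 8.1*u^2 - 3.31*u - 2.25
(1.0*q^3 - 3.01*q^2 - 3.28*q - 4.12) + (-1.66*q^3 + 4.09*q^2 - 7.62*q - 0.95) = -0.66*q^3 + 1.08*q^2 - 10.9*q - 5.07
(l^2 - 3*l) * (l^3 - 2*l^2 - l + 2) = l^5 - 5*l^4 + 5*l^3 + 5*l^2 - 6*l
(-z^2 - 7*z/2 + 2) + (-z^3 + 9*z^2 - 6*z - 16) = -z^3 + 8*z^2 - 19*z/2 - 14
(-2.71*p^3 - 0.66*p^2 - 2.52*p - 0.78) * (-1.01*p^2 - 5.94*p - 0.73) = 2.7371*p^5 + 16.764*p^4 + 8.4439*p^3 + 16.2384*p^2 + 6.4728*p + 0.5694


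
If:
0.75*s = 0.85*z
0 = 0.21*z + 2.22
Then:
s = -11.98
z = -10.57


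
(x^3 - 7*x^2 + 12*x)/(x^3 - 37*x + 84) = x/(x + 7)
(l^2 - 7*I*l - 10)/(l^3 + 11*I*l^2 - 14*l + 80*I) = (l - 5*I)/(l^2 + 13*I*l - 40)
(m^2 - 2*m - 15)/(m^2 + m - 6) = (m - 5)/(m - 2)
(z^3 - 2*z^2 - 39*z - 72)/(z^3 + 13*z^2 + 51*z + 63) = (z - 8)/(z + 7)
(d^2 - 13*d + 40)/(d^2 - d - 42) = (-d^2 + 13*d - 40)/(-d^2 + d + 42)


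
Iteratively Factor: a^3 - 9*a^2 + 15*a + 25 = (a - 5)*(a^2 - 4*a - 5) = (a - 5)*(a + 1)*(a - 5)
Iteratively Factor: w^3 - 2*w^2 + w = (w)*(w^2 - 2*w + 1) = w*(w - 1)*(w - 1)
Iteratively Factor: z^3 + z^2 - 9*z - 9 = (z + 1)*(z^2 - 9) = (z + 1)*(z + 3)*(z - 3)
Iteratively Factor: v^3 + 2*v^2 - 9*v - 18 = (v + 2)*(v^2 - 9) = (v + 2)*(v + 3)*(v - 3)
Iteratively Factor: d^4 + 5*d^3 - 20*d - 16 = (d + 1)*(d^3 + 4*d^2 - 4*d - 16) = (d + 1)*(d + 4)*(d^2 - 4) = (d - 2)*(d + 1)*(d + 4)*(d + 2)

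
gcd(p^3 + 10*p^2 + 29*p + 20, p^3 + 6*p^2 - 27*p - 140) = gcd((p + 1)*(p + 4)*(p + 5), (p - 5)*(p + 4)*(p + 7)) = p + 4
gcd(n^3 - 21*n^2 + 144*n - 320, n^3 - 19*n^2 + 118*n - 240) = n^2 - 13*n + 40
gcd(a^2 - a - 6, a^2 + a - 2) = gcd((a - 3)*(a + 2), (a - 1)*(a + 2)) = a + 2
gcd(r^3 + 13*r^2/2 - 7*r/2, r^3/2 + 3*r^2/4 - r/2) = r^2 - r/2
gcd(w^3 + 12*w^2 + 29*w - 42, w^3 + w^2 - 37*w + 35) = w^2 + 6*w - 7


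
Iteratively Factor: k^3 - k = (k + 1)*(k^2 - k) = k*(k + 1)*(k - 1)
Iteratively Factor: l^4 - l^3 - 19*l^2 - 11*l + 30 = (l - 5)*(l^3 + 4*l^2 + l - 6) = (l - 5)*(l + 3)*(l^2 + l - 2) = (l - 5)*(l - 1)*(l + 3)*(l + 2)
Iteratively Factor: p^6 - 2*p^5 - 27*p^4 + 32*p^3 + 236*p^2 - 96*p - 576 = (p + 3)*(p^5 - 5*p^4 - 12*p^3 + 68*p^2 + 32*p - 192) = (p + 2)*(p + 3)*(p^4 - 7*p^3 + 2*p^2 + 64*p - 96) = (p + 2)*(p + 3)^2*(p^3 - 10*p^2 + 32*p - 32) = (p - 4)*(p + 2)*(p + 3)^2*(p^2 - 6*p + 8) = (p - 4)^2*(p + 2)*(p + 3)^2*(p - 2)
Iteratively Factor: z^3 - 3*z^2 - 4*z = (z)*(z^2 - 3*z - 4) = z*(z - 4)*(z + 1)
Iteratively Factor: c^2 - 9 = (c + 3)*(c - 3)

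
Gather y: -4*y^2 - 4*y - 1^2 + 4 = -4*y^2 - 4*y + 3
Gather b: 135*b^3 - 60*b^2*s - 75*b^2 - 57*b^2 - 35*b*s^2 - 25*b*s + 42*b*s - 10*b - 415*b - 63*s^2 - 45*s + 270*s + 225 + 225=135*b^3 + b^2*(-60*s - 132) + b*(-35*s^2 + 17*s - 425) - 63*s^2 + 225*s + 450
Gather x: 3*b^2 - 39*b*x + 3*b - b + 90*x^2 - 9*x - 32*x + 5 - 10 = 3*b^2 + 2*b + 90*x^2 + x*(-39*b - 41) - 5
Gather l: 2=2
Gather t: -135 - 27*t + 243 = 108 - 27*t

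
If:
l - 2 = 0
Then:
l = 2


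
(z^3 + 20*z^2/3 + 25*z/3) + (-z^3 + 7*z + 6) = 20*z^2/3 + 46*z/3 + 6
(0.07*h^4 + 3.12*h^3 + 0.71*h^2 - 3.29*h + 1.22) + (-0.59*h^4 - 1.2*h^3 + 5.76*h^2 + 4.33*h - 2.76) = -0.52*h^4 + 1.92*h^3 + 6.47*h^2 + 1.04*h - 1.54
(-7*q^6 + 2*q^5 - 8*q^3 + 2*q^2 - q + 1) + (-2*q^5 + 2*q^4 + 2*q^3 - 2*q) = -7*q^6 + 2*q^4 - 6*q^3 + 2*q^2 - 3*q + 1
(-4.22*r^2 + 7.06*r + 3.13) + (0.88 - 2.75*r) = -4.22*r^2 + 4.31*r + 4.01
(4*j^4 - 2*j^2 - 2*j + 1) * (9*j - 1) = 36*j^5 - 4*j^4 - 18*j^3 - 16*j^2 + 11*j - 1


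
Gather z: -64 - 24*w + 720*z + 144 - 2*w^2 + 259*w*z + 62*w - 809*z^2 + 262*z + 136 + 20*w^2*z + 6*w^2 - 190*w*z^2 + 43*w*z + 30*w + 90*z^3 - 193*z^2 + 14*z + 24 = 4*w^2 + 68*w + 90*z^3 + z^2*(-190*w - 1002) + z*(20*w^2 + 302*w + 996) + 240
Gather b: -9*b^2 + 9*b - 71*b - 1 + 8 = -9*b^2 - 62*b + 7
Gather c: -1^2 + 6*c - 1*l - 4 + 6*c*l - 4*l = c*(6*l + 6) - 5*l - 5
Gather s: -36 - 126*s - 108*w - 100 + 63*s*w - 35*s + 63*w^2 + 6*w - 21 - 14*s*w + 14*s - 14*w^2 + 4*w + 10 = s*(49*w - 147) + 49*w^2 - 98*w - 147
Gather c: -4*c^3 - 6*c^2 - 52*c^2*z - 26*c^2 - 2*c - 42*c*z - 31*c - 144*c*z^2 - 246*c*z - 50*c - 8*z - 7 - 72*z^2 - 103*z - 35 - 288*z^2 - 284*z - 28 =-4*c^3 + c^2*(-52*z - 32) + c*(-144*z^2 - 288*z - 83) - 360*z^2 - 395*z - 70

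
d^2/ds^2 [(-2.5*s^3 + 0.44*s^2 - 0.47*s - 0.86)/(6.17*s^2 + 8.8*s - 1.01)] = (-1.13686837721616e-13*s^5 - 2.27373675443232e-13*s^4 - 501.923746*s^3 - 46.663836*s^2 - 313.042254*s - 151.372356)/(234.885113*s^6 + 1005.01896*s^5 + 1318.065633*s^4 + 352.43824*s^3 - 215.761149*s^2 + 26.93064*s - 1.030301)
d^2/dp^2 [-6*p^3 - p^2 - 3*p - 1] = -36*p - 2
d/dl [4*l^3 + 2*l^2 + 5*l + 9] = 12*l^2 + 4*l + 5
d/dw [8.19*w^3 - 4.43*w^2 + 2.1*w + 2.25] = 24.57*w^2 - 8.86*w + 2.1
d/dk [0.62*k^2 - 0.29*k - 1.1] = 1.24*k - 0.29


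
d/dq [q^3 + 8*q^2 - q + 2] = 3*q^2 + 16*q - 1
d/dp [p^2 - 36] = 2*p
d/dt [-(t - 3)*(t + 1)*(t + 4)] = -3*t^2 - 4*t + 11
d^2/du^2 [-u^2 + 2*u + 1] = -2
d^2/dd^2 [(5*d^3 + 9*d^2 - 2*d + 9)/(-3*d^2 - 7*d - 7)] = 2*(67*d^3 - 411*d^2 - 1428*d - 791)/(27*d^6 + 189*d^5 + 630*d^4 + 1225*d^3 + 1470*d^2 + 1029*d + 343)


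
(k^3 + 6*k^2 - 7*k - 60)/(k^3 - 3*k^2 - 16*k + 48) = (k + 5)/(k - 4)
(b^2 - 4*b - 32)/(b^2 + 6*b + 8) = (b - 8)/(b + 2)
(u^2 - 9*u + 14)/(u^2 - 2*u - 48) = (-u^2 + 9*u - 14)/(-u^2 + 2*u + 48)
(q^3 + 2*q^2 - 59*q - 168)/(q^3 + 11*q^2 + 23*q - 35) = (q^2 - 5*q - 24)/(q^2 + 4*q - 5)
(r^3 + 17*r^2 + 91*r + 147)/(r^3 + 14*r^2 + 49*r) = (r + 3)/r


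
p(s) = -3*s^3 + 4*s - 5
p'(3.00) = -77.00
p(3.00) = -74.00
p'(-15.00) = -2021.00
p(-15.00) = 10060.00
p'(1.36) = -12.65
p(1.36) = -7.11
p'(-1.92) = -29.18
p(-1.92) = 8.55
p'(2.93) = -73.26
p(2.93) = -68.74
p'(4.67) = -192.28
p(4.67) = -291.86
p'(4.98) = -219.20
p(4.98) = -355.60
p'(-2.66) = -59.68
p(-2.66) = 40.82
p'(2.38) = -46.98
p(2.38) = -35.92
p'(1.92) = -29.18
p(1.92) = -18.55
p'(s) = 4 - 9*s^2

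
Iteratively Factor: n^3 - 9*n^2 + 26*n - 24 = (n - 4)*(n^2 - 5*n + 6) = (n - 4)*(n - 3)*(n - 2)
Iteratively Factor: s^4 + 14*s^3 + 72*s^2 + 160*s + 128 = (s + 2)*(s^3 + 12*s^2 + 48*s + 64) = (s + 2)*(s + 4)*(s^2 + 8*s + 16) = (s + 2)*(s + 4)^2*(s + 4)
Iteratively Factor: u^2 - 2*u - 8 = (u + 2)*(u - 4)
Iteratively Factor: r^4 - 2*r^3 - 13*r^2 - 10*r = (r - 5)*(r^3 + 3*r^2 + 2*r) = r*(r - 5)*(r^2 + 3*r + 2) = r*(r - 5)*(r + 2)*(r + 1)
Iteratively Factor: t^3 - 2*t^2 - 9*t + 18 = (t - 2)*(t^2 - 9) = (t - 3)*(t - 2)*(t + 3)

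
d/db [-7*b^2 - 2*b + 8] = -14*b - 2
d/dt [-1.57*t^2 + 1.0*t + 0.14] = 1.0 - 3.14*t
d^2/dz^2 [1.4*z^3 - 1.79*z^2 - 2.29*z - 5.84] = 8.4*z - 3.58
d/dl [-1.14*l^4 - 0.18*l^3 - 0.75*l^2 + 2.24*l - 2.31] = -4.56*l^3 - 0.54*l^2 - 1.5*l + 2.24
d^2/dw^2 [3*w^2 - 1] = 6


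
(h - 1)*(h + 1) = h^2 - 1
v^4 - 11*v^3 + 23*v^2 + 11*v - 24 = (v - 8)*(v - 3)*(v - 1)*(v + 1)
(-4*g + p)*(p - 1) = -4*g*p + 4*g + p^2 - p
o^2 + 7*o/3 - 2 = (o - 2/3)*(o + 3)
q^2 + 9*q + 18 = (q + 3)*(q + 6)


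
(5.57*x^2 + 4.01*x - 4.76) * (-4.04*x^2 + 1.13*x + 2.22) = -22.5028*x^4 - 9.9063*x^3 + 36.1271*x^2 + 3.5234*x - 10.5672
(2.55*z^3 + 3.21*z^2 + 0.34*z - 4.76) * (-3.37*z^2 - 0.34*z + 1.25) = -8.5935*z^5 - 11.6847*z^4 + 0.950299999999999*z^3 + 19.9381*z^2 + 2.0434*z - 5.95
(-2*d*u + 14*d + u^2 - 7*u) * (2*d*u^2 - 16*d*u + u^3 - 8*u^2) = -4*d^2*u^3 + 60*d^2*u^2 - 224*d^2*u + u^5 - 15*u^4 + 56*u^3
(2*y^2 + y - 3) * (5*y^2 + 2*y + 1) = 10*y^4 + 9*y^3 - 11*y^2 - 5*y - 3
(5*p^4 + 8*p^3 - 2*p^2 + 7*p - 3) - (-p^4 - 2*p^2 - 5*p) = 6*p^4 + 8*p^3 + 12*p - 3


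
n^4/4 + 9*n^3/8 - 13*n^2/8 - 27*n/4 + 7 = (n/4 + 1)*(n - 2)*(n - 1)*(n + 7/2)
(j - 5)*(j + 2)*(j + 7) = j^3 + 4*j^2 - 31*j - 70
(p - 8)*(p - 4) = p^2 - 12*p + 32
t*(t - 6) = t^2 - 6*t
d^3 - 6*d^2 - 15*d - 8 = (d - 8)*(d + 1)^2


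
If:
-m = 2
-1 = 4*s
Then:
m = -2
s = -1/4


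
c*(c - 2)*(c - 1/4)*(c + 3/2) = c^4 - 3*c^3/4 - 23*c^2/8 + 3*c/4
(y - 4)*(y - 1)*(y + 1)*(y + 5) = y^4 + y^3 - 21*y^2 - y + 20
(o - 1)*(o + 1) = o^2 - 1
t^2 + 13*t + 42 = (t + 6)*(t + 7)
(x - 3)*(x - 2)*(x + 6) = x^3 + x^2 - 24*x + 36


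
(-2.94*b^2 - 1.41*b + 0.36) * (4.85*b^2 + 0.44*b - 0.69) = -14.259*b^4 - 8.1321*b^3 + 3.1542*b^2 + 1.1313*b - 0.2484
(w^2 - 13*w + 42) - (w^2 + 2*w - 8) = 50 - 15*w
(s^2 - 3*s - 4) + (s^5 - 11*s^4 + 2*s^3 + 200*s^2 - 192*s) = s^5 - 11*s^4 + 2*s^3 + 201*s^2 - 195*s - 4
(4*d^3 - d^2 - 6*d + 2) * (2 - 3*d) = -12*d^4 + 11*d^3 + 16*d^2 - 18*d + 4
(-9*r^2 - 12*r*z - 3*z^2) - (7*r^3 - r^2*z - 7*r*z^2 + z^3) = -7*r^3 + r^2*z - 9*r^2 + 7*r*z^2 - 12*r*z - z^3 - 3*z^2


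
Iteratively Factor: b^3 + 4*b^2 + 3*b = (b + 3)*(b^2 + b) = (b + 1)*(b + 3)*(b)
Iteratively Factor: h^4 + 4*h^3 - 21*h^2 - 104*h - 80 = (h + 4)*(h^3 - 21*h - 20) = (h + 1)*(h + 4)*(h^2 - h - 20) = (h + 1)*(h + 4)^2*(h - 5)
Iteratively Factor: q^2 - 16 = (q + 4)*(q - 4)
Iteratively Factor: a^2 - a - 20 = (a - 5)*(a + 4)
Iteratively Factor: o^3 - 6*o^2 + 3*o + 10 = (o - 2)*(o^2 - 4*o - 5) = (o - 5)*(o - 2)*(o + 1)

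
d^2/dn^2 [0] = 0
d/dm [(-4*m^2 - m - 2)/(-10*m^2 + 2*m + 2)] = (-9*m^2 - 28*m + 1)/(2*(25*m^4 - 10*m^3 - 9*m^2 + 2*m + 1))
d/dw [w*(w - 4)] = 2*w - 4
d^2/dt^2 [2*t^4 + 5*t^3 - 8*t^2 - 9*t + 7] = 24*t^2 + 30*t - 16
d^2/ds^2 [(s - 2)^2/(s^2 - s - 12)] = 2*(-3*s^3 + 48*s^2 - 156*s + 244)/(s^6 - 3*s^5 - 33*s^4 + 71*s^3 + 396*s^2 - 432*s - 1728)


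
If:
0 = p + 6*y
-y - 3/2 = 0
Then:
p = 9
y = -3/2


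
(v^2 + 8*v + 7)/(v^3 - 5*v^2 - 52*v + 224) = (v + 1)/(v^2 - 12*v + 32)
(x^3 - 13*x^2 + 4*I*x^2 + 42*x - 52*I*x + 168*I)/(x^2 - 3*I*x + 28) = (x^2 - 13*x + 42)/(x - 7*I)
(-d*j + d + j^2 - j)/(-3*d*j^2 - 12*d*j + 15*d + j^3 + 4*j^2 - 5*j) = (d - j)/(3*d*j + 15*d - j^2 - 5*j)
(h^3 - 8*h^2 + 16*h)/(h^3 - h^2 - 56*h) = (-h^2 + 8*h - 16)/(-h^2 + h + 56)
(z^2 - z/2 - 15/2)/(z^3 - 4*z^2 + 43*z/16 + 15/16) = 8*(2*z + 5)/(16*z^2 - 16*z - 5)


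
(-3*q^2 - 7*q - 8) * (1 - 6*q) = 18*q^3 + 39*q^2 + 41*q - 8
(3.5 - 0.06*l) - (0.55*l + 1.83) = 1.67 - 0.61*l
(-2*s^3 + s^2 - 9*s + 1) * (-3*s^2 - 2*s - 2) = 6*s^5 + s^4 + 29*s^3 + 13*s^2 + 16*s - 2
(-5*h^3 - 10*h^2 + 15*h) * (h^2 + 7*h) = -5*h^5 - 45*h^4 - 55*h^3 + 105*h^2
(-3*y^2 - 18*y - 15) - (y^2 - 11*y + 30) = -4*y^2 - 7*y - 45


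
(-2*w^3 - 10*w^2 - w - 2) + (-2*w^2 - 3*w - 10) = -2*w^3 - 12*w^2 - 4*w - 12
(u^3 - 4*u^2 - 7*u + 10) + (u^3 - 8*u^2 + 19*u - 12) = 2*u^3 - 12*u^2 + 12*u - 2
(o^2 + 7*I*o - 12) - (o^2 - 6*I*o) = 13*I*o - 12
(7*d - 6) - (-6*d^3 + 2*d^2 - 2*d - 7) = 6*d^3 - 2*d^2 + 9*d + 1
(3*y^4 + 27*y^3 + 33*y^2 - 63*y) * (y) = 3*y^5 + 27*y^4 + 33*y^3 - 63*y^2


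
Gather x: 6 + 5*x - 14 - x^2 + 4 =-x^2 + 5*x - 4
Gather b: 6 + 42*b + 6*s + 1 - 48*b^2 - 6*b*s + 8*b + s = -48*b^2 + b*(50 - 6*s) + 7*s + 7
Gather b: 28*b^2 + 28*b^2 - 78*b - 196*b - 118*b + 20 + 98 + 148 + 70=56*b^2 - 392*b + 336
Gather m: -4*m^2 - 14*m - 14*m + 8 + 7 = -4*m^2 - 28*m + 15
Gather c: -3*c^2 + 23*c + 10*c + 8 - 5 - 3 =-3*c^2 + 33*c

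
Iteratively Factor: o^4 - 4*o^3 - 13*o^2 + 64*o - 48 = (o - 4)*(o^3 - 13*o + 12) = (o - 4)*(o - 1)*(o^2 + o - 12) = (o - 4)*(o - 1)*(o + 4)*(o - 3)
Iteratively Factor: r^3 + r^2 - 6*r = (r - 2)*(r^2 + 3*r) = (r - 2)*(r + 3)*(r)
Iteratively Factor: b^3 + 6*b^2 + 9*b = (b)*(b^2 + 6*b + 9) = b*(b + 3)*(b + 3)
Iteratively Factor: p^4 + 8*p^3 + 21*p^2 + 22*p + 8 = (p + 1)*(p^3 + 7*p^2 + 14*p + 8) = (p + 1)*(p + 2)*(p^2 + 5*p + 4) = (p + 1)*(p + 2)*(p + 4)*(p + 1)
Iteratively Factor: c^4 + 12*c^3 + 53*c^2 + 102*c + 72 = (c + 3)*(c^3 + 9*c^2 + 26*c + 24) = (c + 3)*(c + 4)*(c^2 + 5*c + 6) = (c + 2)*(c + 3)*(c + 4)*(c + 3)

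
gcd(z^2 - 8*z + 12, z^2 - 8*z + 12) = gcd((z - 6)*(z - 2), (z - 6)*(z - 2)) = z^2 - 8*z + 12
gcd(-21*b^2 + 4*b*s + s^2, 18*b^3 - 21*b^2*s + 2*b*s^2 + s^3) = -3*b + s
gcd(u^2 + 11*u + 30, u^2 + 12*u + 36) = u + 6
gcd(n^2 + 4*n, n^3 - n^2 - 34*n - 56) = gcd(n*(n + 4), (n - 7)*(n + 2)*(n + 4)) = n + 4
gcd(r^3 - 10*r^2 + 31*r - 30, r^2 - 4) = r - 2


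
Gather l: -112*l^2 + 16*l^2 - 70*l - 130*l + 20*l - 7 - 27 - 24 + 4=-96*l^2 - 180*l - 54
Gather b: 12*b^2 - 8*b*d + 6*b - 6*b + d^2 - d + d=12*b^2 - 8*b*d + d^2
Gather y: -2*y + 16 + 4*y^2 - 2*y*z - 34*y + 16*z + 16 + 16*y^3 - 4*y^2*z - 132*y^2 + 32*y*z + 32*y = 16*y^3 + y^2*(-4*z - 128) + y*(30*z - 4) + 16*z + 32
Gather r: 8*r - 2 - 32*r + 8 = 6 - 24*r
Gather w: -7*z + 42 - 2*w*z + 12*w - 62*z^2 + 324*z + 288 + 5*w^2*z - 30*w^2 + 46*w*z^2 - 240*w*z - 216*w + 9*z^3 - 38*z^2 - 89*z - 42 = w^2*(5*z - 30) + w*(46*z^2 - 242*z - 204) + 9*z^3 - 100*z^2 + 228*z + 288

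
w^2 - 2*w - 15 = (w - 5)*(w + 3)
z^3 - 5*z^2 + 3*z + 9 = (z - 3)^2*(z + 1)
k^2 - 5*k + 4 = (k - 4)*(k - 1)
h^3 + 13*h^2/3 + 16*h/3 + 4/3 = (h + 1/3)*(h + 2)^2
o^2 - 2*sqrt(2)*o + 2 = (o - sqrt(2))^2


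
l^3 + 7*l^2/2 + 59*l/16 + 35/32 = (l + 1/2)*(l + 5/4)*(l + 7/4)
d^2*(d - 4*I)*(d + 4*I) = d^4 + 16*d^2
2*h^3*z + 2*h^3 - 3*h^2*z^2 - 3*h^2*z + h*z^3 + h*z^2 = (-2*h + z)*(-h + z)*(h*z + h)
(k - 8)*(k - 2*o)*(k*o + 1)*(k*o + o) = k^4*o^2 - 2*k^3*o^3 - 7*k^3*o^2 + k^3*o + 14*k^2*o^3 - 10*k^2*o^2 - 7*k^2*o + 16*k*o^3 + 14*k*o^2 - 8*k*o + 16*o^2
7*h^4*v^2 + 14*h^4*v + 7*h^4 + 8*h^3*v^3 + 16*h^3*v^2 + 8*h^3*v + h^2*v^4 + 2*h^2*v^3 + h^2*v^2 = (h + v)*(7*h + v)*(h*v + h)^2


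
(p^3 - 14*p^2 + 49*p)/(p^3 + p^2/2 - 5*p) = 2*(p^2 - 14*p + 49)/(2*p^2 + p - 10)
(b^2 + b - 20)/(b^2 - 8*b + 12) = (b^2 + b - 20)/(b^2 - 8*b + 12)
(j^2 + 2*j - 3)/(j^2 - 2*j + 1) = (j + 3)/(j - 1)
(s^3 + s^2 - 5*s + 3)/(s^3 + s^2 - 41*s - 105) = (s^2 - 2*s + 1)/(s^2 - 2*s - 35)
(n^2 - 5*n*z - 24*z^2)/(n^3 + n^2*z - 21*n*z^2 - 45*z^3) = (-n + 8*z)/(-n^2 + 2*n*z + 15*z^2)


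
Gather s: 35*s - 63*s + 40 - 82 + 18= -28*s - 24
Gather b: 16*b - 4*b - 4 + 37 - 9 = 12*b + 24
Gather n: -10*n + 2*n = -8*n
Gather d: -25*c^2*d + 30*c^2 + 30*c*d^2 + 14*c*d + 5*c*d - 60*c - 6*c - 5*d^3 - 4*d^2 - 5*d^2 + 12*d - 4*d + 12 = 30*c^2 - 66*c - 5*d^3 + d^2*(30*c - 9) + d*(-25*c^2 + 19*c + 8) + 12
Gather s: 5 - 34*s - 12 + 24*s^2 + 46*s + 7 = 24*s^2 + 12*s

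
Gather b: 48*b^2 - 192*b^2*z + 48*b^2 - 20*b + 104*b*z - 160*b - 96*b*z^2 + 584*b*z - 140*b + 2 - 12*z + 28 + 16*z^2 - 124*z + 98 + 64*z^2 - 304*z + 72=b^2*(96 - 192*z) + b*(-96*z^2 + 688*z - 320) + 80*z^2 - 440*z + 200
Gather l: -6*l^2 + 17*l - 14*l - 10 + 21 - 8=-6*l^2 + 3*l + 3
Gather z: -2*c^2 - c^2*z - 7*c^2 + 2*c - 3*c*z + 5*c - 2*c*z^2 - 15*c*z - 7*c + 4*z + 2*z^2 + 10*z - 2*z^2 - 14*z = -9*c^2 - 2*c*z^2 + z*(-c^2 - 18*c)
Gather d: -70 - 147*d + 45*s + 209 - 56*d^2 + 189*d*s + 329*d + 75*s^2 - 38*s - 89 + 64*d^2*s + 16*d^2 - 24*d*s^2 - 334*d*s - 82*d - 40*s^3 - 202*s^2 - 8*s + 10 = d^2*(64*s - 40) + d*(-24*s^2 - 145*s + 100) - 40*s^3 - 127*s^2 - s + 60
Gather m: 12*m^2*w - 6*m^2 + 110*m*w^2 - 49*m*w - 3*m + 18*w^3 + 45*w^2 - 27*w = m^2*(12*w - 6) + m*(110*w^2 - 49*w - 3) + 18*w^3 + 45*w^2 - 27*w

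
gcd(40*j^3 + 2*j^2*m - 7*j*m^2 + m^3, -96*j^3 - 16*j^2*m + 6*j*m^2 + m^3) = 4*j - m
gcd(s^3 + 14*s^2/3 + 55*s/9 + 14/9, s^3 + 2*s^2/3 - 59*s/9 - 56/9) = s + 7/3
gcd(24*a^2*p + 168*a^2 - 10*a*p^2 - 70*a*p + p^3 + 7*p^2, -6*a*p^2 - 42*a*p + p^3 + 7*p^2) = -6*a*p - 42*a + p^2 + 7*p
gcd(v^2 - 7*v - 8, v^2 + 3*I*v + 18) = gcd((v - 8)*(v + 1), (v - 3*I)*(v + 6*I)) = 1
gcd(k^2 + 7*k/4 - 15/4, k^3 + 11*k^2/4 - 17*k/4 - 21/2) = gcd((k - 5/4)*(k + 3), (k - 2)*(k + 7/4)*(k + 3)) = k + 3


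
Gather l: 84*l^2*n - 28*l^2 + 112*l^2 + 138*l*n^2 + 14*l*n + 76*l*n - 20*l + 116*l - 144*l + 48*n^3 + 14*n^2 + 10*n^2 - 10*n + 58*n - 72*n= l^2*(84*n + 84) + l*(138*n^2 + 90*n - 48) + 48*n^3 + 24*n^2 - 24*n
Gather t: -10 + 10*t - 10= 10*t - 20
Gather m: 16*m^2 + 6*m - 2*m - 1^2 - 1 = 16*m^2 + 4*m - 2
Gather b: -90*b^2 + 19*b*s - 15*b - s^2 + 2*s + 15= -90*b^2 + b*(19*s - 15) - s^2 + 2*s + 15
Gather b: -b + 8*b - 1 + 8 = 7*b + 7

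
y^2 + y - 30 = (y - 5)*(y + 6)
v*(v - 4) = v^2 - 4*v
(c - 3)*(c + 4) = c^2 + c - 12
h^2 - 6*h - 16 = (h - 8)*(h + 2)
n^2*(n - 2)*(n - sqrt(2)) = n^4 - 2*n^3 - sqrt(2)*n^3 + 2*sqrt(2)*n^2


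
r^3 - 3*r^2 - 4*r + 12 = (r - 3)*(r - 2)*(r + 2)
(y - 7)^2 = y^2 - 14*y + 49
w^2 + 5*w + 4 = (w + 1)*(w + 4)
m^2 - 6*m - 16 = (m - 8)*(m + 2)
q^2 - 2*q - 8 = (q - 4)*(q + 2)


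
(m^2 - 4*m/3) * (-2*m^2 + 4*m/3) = -2*m^4 + 4*m^3 - 16*m^2/9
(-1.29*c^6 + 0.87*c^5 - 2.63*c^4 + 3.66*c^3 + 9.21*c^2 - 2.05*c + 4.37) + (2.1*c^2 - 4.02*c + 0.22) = -1.29*c^6 + 0.87*c^5 - 2.63*c^4 + 3.66*c^3 + 11.31*c^2 - 6.07*c + 4.59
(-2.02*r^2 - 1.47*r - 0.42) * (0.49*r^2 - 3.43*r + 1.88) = -0.9898*r^4 + 6.2083*r^3 + 1.0387*r^2 - 1.323*r - 0.7896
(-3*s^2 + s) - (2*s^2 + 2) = -5*s^2 + s - 2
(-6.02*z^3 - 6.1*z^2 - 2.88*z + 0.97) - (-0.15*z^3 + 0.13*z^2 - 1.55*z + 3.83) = -5.87*z^3 - 6.23*z^2 - 1.33*z - 2.86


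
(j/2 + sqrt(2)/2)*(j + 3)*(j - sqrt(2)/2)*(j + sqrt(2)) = j^4/2 + 3*sqrt(2)*j^3/4 + 3*j^3/2 + 9*sqrt(2)*j^2/4 - sqrt(2)*j/2 - 3*sqrt(2)/2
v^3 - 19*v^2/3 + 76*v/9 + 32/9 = (v - 4)*(v - 8/3)*(v + 1/3)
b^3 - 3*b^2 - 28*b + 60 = (b - 6)*(b - 2)*(b + 5)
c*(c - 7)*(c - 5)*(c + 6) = c^4 - 6*c^3 - 37*c^2 + 210*c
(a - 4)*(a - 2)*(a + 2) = a^3 - 4*a^2 - 4*a + 16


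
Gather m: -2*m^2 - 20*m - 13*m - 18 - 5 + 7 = -2*m^2 - 33*m - 16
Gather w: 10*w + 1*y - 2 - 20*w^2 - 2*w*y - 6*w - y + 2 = -20*w^2 + w*(4 - 2*y)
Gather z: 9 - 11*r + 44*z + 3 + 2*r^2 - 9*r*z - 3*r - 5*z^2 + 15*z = 2*r^2 - 14*r - 5*z^2 + z*(59 - 9*r) + 12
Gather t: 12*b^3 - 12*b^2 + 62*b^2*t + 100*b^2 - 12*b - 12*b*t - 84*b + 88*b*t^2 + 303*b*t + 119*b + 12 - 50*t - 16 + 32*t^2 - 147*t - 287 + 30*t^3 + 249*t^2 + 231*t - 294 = 12*b^3 + 88*b^2 + 23*b + 30*t^3 + t^2*(88*b + 281) + t*(62*b^2 + 291*b + 34) - 585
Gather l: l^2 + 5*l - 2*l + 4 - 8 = l^2 + 3*l - 4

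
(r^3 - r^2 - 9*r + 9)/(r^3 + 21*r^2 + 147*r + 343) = (r^3 - r^2 - 9*r + 9)/(r^3 + 21*r^2 + 147*r + 343)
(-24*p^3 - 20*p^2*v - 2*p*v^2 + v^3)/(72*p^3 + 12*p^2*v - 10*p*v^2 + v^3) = (-2*p - v)/(6*p - v)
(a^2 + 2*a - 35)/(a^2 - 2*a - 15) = (a + 7)/(a + 3)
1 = 1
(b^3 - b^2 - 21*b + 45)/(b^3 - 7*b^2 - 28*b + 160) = (b^2 - 6*b + 9)/(b^2 - 12*b + 32)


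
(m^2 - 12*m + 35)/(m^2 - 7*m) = (m - 5)/m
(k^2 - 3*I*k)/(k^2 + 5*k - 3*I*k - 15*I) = k/(k + 5)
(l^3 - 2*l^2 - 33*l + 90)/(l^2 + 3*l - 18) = l - 5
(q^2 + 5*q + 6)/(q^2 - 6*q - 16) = (q + 3)/(q - 8)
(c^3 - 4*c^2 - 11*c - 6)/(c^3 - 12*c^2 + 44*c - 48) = (c^2 + 2*c + 1)/(c^2 - 6*c + 8)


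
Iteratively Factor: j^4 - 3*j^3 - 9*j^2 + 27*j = (j + 3)*(j^3 - 6*j^2 + 9*j) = (j - 3)*(j + 3)*(j^2 - 3*j) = j*(j - 3)*(j + 3)*(j - 3)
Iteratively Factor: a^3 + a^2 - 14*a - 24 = (a + 3)*(a^2 - 2*a - 8) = (a - 4)*(a + 3)*(a + 2)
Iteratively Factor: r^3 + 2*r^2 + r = (r)*(r^2 + 2*r + 1) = r*(r + 1)*(r + 1)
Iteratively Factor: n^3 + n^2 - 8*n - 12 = (n + 2)*(n^2 - n - 6) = (n + 2)^2*(n - 3)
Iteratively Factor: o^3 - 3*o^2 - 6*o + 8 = (o + 2)*(o^2 - 5*o + 4) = (o - 1)*(o + 2)*(o - 4)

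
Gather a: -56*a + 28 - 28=-56*a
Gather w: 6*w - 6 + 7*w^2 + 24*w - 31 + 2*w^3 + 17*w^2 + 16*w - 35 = 2*w^3 + 24*w^2 + 46*w - 72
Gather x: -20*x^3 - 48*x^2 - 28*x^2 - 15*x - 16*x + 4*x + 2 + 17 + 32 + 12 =-20*x^3 - 76*x^2 - 27*x + 63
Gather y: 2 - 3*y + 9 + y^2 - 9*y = y^2 - 12*y + 11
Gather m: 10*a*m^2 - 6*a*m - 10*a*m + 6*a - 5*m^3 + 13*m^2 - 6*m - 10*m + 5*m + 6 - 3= 6*a - 5*m^3 + m^2*(10*a + 13) + m*(-16*a - 11) + 3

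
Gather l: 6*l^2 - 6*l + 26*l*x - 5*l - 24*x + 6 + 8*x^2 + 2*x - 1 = 6*l^2 + l*(26*x - 11) + 8*x^2 - 22*x + 5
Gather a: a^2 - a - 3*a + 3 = a^2 - 4*a + 3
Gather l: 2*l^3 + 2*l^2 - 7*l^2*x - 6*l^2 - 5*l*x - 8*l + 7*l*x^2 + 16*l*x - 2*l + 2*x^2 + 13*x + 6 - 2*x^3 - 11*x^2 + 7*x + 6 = 2*l^3 + l^2*(-7*x - 4) + l*(7*x^2 + 11*x - 10) - 2*x^3 - 9*x^2 + 20*x + 12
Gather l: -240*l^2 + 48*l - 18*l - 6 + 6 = -240*l^2 + 30*l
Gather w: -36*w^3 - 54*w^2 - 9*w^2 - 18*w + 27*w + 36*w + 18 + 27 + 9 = -36*w^3 - 63*w^2 + 45*w + 54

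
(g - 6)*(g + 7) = g^2 + g - 42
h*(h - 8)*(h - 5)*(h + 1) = h^4 - 12*h^3 + 27*h^2 + 40*h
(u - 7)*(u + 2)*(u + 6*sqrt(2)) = u^3 - 5*u^2 + 6*sqrt(2)*u^2 - 30*sqrt(2)*u - 14*u - 84*sqrt(2)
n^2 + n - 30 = (n - 5)*(n + 6)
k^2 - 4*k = k*(k - 4)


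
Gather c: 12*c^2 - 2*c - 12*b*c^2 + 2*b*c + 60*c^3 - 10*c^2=60*c^3 + c^2*(2 - 12*b) + c*(2*b - 2)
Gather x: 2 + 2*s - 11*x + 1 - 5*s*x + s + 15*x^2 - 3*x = 3*s + 15*x^2 + x*(-5*s - 14) + 3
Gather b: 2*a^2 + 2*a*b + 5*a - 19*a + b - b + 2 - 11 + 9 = 2*a^2 + 2*a*b - 14*a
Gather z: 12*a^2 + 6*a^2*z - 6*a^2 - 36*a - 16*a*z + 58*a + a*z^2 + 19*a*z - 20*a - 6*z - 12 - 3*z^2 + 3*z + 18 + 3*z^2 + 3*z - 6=6*a^2 + a*z^2 + 2*a + z*(6*a^2 + 3*a)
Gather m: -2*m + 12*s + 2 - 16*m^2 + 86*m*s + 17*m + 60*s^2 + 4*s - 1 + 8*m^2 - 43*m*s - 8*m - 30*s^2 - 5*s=-8*m^2 + m*(43*s + 7) + 30*s^2 + 11*s + 1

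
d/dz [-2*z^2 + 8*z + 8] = 8 - 4*z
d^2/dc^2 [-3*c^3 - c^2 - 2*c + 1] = -18*c - 2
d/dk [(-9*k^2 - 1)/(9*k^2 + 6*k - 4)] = 6*(-9*k^2 + 15*k + 1)/(81*k^4 + 108*k^3 - 36*k^2 - 48*k + 16)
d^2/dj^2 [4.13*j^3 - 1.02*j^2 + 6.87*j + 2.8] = 24.78*j - 2.04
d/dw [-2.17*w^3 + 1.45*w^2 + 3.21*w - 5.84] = -6.51*w^2 + 2.9*w + 3.21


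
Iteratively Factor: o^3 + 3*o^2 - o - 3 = (o + 1)*(o^2 + 2*o - 3) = (o - 1)*(o + 1)*(o + 3)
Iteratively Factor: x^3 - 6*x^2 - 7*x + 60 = (x - 4)*(x^2 - 2*x - 15) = (x - 5)*(x - 4)*(x + 3)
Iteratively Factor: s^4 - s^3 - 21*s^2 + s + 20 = (s - 5)*(s^3 + 4*s^2 - s - 4) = (s - 5)*(s + 4)*(s^2 - 1) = (s - 5)*(s - 1)*(s + 4)*(s + 1)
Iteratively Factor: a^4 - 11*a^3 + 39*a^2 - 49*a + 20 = (a - 5)*(a^3 - 6*a^2 + 9*a - 4) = (a - 5)*(a - 1)*(a^2 - 5*a + 4) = (a - 5)*(a - 4)*(a - 1)*(a - 1)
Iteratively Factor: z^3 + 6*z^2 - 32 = (z + 4)*(z^2 + 2*z - 8) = (z - 2)*(z + 4)*(z + 4)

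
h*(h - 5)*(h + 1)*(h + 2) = h^4 - 2*h^3 - 13*h^2 - 10*h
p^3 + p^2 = p^2*(p + 1)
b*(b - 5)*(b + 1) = b^3 - 4*b^2 - 5*b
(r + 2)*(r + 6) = r^2 + 8*r + 12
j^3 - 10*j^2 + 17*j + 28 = (j - 7)*(j - 4)*(j + 1)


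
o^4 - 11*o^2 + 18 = (o - 3)*(o + 3)*(o - sqrt(2))*(o + sqrt(2))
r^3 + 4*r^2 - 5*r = r*(r - 1)*(r + 5)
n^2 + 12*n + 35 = (n + 5)*(n + 7)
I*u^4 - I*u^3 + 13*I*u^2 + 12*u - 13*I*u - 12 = (u - 1)*(u - 3*I)*(u + 4*I)*(I*u + 1)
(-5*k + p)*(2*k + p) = -10*k^2 - 3*k*p + p^2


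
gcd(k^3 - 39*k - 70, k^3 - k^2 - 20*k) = 1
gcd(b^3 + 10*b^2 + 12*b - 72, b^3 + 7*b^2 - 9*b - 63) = 1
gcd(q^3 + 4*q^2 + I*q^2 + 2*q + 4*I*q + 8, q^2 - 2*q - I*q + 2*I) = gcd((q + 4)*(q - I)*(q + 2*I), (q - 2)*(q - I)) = q - I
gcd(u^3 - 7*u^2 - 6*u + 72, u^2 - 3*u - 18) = u^2 - 3*u - 18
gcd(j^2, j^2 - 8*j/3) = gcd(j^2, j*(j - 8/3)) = j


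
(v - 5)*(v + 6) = v^2 + v - 30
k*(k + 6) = k^2 + 6*k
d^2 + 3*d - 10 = (d - 2)*(d + 5)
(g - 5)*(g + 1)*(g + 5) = g^3 + g^2 - 25*g - 25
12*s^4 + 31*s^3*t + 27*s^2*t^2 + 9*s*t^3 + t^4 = (s + t)^2*(3*s + t)*(4*s + t)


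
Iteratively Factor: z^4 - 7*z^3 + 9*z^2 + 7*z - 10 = (z - 1)*(z^3 - 6*z^2 + 3*z + 10) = (z - 5)*(z - 1)*(z^2 - z - 2) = (z - 5)*(z - 1)*(z + 1)*(z - 2)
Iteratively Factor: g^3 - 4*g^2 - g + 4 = (g + 1)*(g^2 - 5*g + 4) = (g - 1)*(g + 1)*(g - 4)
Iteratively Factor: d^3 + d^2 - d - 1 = (d - 1)*(d^2 + 2*d + 1) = (d - 1)*(d + 1)*(d + 1)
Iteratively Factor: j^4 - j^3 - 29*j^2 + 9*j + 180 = (j - 3)*(j^3 + 2*j^2 - 23*j - 60) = (j - 3)*(j + 3)*(j^2 - j - 20) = (j - 5)*(j - 3)*(j + 3)*(j + 4)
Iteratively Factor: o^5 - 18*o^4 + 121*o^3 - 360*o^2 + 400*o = (o - 5)*(o^4 - 13*o^3 + 56*o^2 - 80*o) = (o - 5)*(o - 4)*(o^3 - 9*o^2 + 20*o) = o*(o - 5)*(o - 4)*(o^2 - 9*o + 20) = o*(o - 5)^2*(o - 4)*(o - 4)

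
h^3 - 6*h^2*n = h^2*(h - 6*n)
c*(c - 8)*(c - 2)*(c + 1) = c^4 - 9*c^3 + 6*c^2 + 16*c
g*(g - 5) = g^2 - 5*g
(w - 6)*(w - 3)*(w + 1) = w^3 - 8*w^2 + 9*w + 18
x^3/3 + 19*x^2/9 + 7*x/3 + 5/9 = (x/3 + 1/3)*(x + 1/3)*(x + 5)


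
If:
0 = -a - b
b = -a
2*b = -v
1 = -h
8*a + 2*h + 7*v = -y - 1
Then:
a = 1/22 - y/22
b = y/22 - 1/22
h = -1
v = 1/11 - y/11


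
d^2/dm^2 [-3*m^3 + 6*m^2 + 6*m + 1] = 12 - 18*m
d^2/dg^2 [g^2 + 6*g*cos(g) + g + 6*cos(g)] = -6*g*cos(g) - 12*sin(g) - 6*cos(g) + 2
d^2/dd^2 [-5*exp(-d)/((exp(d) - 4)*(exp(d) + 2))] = 5*(-9*exp(4*d) + 22*exp(3*d) - 48*exp(d) - 64)*exp(-d)/(exp(6*d) - 6*exp(5*d) - 12*exp(4*d) + 88*exp(3*d) + 96*exp(2*d) - 384*exp(d) - 512)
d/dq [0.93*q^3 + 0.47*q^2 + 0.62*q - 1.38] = 2.79*q^2 + 0.94*q + 0.62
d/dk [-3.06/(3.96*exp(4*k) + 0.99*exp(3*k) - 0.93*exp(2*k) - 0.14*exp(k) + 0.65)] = (48.4704*exp(3*k) + 9.0882*exp(2*k) - 5.6916*exp(k) - 0.4284)*exp(k)/(3.96*exp(4*k) + 0.99*exp(3*k) - 0.93*exp(2*k) - 0.14*exp(k) + 0.65)^2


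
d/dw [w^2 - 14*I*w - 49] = 2*w - 14*I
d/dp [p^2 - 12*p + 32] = 2*p - 12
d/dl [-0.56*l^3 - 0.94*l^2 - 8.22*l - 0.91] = -1.68*l^2 - 1.88*l - 8.22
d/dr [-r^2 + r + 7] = 1 - 2*r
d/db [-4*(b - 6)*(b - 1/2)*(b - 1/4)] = -12*b^2 + 54*b - 37/2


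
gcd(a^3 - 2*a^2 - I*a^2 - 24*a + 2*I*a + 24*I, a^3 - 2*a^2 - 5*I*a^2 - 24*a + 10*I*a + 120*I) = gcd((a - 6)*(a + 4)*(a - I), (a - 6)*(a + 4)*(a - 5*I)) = a^2 - 2*a - 24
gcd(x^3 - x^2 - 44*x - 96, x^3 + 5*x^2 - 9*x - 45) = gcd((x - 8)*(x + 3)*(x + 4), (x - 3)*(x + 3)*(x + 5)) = x + 3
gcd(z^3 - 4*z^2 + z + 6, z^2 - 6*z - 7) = z + 1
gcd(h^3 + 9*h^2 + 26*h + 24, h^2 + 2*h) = h + 2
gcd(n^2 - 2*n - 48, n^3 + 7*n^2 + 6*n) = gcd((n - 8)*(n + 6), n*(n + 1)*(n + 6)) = n + 6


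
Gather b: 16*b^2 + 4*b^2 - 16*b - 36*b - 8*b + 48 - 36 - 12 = 20*b^2 - 60*b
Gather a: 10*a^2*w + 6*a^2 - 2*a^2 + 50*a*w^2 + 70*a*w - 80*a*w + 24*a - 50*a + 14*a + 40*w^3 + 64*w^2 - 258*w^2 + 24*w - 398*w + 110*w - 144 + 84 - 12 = a^2*(10*w + 4) + a*(50*w^2 - 10*w - 12) + 40*w^3 - 194*w^2 - 264*w - 72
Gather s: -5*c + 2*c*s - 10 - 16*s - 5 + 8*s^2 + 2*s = -5*c + 8*s^2 + s*(2*c - 14) - 15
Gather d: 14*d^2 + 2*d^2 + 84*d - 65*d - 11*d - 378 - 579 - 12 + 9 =16*d^2 + 8*d - 960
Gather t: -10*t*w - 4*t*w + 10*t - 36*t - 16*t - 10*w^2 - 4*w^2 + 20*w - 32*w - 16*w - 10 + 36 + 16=t*(-14*w - 42) - 14*w^2 - 28*w + 42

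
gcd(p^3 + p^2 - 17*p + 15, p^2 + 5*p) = p + 5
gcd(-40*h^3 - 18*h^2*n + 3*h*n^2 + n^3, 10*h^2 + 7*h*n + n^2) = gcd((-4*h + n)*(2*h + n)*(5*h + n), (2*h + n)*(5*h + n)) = 10*h^2 + 7*h*n + n^2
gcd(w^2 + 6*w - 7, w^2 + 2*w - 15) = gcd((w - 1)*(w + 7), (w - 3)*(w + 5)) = 1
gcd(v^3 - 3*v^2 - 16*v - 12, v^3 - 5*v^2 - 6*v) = v^2 - 5*v - 6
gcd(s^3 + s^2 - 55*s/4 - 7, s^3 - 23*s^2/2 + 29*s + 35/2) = s + 1/2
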